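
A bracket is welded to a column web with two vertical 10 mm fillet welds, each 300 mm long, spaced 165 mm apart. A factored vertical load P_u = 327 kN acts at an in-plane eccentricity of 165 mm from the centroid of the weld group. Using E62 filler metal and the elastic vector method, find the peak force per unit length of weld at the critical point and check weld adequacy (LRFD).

f_max ≈ 1420 N/mm; adequate

E62XX → F_EXX = 620 MPa.
Total weld length L_w = 600 mm. Treat welds as unit-width lines.
Polar moment about centroid: J = 2[d³/12 + d(b/2)²] = 2[300³/12 + 300×82.5²] = 8584000 mm³.
Direct shear f_v = P/L_w = 327×10³ / 600 = 545 N/mm (vertical).
Torsion M = P·e = 327×10³ × 165 = 53955000 N·mm.
Critical point at (x, y) = (82.5, 150) from centroid. f_tx = M·y/J = 942.9 N/mm; f_ty = M·x/J = 518.6 N/mm.
Resultant f_max = √[f_tx² + (f_v + f_ty)²] = √[942.9² + (545 + 518.6)²] = 1421 N/mm.
Capacity per unit length: φr_n = 0.75 × 0.6 × 620 × (0.707 × 10) = 1973 N/mm.
1421 ≤ 1973 → adequate.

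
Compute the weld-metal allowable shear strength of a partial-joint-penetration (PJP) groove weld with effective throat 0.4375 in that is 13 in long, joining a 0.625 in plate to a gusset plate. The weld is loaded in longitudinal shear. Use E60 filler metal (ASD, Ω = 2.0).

E60XX → F_EXX = 60 ksi.
Effective throat (given) t_e = 0.4375 in.
A_we = 0.4375 × 13 = 5.688 in².
F_nw = 0.6 F_EXX = 36 ksi.
R_n/Ω = (36 × 5.688) / 2.0 = 102.4 kips.

R_n/Ω ≈ 102 kips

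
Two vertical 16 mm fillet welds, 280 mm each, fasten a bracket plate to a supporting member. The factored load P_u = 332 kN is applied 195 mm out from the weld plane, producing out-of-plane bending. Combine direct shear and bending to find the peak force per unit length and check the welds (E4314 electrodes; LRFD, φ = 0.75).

f_max ≈ 2550 N/mm; NOT adequate

E43XX → F_EXX = 430 MPa.
L_w = 2 × 280 = 560 mm; section modulus (unit throat) S = 2 × L²/6 = 26130 mm².
Direct shear f_v = P/L_w = 332×10³/560 = 592.9 N/mm.
Moment M = P × e = 332×10³ × 195 = 64740000 N·mm; bending f_b = M/S = 2477 N/mm.
f_max = √(f_v² + f_b²) = √(592.9² + 2477²) = 2547 N/mm.
φr_n = 0.75 × 0.6 × 430 × (0.707 × 16) = 2189 N/mm → NOT adequate.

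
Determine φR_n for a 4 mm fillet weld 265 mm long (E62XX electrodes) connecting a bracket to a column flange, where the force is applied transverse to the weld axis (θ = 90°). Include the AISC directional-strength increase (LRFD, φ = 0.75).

E62XX → F_EXX = 620 MPa.
t_e = 0.707 × 4 = 2.828 mm; A_we = 2.828 × 265 = 749.4 mm².
Directional factor: 1.0 + 0.5 sin^1.5(90°) = 1.5.
F_nw = 0.6 × 620 × 1.5 = 558 MPa.
φR_n = 0.75 × 558 × 749.4 × 10⁻³ = 313.6 kN.

φR_n ≈ 314 kN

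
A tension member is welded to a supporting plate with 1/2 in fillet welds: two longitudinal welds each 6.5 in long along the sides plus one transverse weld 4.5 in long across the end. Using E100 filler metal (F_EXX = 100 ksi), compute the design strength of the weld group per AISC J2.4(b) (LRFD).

φR_n ≈ 283 kip

t_e = 0.707 × 0.5 = 0.3535 in.
R_nwl = 0.6 × 100 × 0.3535 × 13 = 275.7 kip (longitudinal, 2 welds).
R_nwt = 0.6 × 100 × 0.3535 × 4.5 = 95.44 kip (transverse, base value).
(i) R_nwl + R_nwt = 371.2 kip; (ii) 0.85 R_nwl + 1.5 R_nwt = 377.5 kip.
R_n = max = 377.5 kip [governs: (ii)]; φR_n = 283.2 kip.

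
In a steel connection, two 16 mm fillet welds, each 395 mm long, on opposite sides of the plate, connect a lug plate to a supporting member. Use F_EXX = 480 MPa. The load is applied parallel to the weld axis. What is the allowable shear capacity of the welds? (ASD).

Effective throat t_e = 0.707 × 16 = 11.31 mm.
Total length L = 790 mm; A_we = 11.31 × 790 = 8936 mm².
F_nw = 0.6 F_EXX = 0.6 × 480 = 288 MPa.
R_n = 288 × 8936 × 10⁻³ = 2574 kN; R_n/Ω = 2574/2.0 = 1287 kN.

R_n/Ω ≈ 1290 kN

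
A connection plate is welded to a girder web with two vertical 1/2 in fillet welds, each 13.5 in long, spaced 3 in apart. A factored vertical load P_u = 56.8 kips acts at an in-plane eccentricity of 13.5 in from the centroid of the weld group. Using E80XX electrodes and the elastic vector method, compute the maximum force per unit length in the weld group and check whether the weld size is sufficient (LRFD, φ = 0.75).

E80XX → F_EXX = 80 ksi.
Total weld length L_w = 27 in. Treat welds as unit-width lines.
Polar moment about centroid: J = 2[d³/12 + d(b/2)²] = 2[13.5³/12 + 13.5×1.5²] = 470.8 in³.
Direct shear f_v = P/L_w = 56.8 / 27 = 2.104 kip/in (vertical).
Torsion M = P·e = 56.8 × 13.5 = 766.8 kip·in.
Critical point at (x, y) = (1.5, 6.75) from centroid. f_tx = M·y/J = 10.99 kip/in; f_ty = M·x/J = 2.443 kip/in.
Resultant f_max = √[f_tx² + (f_v + f_ty)²] = √[10.99² + (2.104 + 2.443)²] = 11.9 kip/in.
Capacity per unit length: φr_n = 0.75 × 0.6 × 80 × (0.707 × 0.5) = 12.73 kip/in.
11.9 ≤ 12.73 → adequate.

f_max ≈ 11.9 kip/in; adequate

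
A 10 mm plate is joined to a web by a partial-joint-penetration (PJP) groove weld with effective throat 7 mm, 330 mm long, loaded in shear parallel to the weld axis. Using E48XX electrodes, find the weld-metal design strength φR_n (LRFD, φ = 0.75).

E48XX → F_EXX = 480 MPa.
Effective throat (given) t_e = 7 mm.
A_we = 7 × 330 = 2310 mm².
F_nw = 0.6 F_EXX = 288 MPa.
φR_n = 0.75 × 288 × 2310 × 10⁻³ = 499 kN.

φR_n ≈ 499 kN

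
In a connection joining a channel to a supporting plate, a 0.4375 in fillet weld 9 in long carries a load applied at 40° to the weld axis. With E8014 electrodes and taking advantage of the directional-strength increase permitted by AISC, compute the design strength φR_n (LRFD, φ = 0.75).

E80XX → F_EXX = 80 ksi.
t_e = 0.707 × 0.4375 = 0.3093 in; A_we = 0.3093 × 9 = 2.784 in².
Directional factor: 1.0 + 0.5 sin^1.5(40°) = 1.258.
F_nw = 0.6 × 80 × 1.258 = 60.37 ksi.
φR_n = 0.75 × 60.37 × 2.784 = 126 kip.

φR_n ≈ 126 kip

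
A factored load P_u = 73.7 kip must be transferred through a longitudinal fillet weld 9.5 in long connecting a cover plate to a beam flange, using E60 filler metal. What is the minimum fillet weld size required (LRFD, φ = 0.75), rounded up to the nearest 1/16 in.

w = 7/16 in

E60XX → F_EXX = 60 ksi.
Total weld length L = 9.5 in.
Required throat t_e = P_u / (φ × 0.6 F_EXX × L) = 73.7 / (0.75 × 0.6 × 60 × 9.5) = 0.2873 in.
Required leg w = t_e / 0.707 = 0.4064 in → use 7/16 in.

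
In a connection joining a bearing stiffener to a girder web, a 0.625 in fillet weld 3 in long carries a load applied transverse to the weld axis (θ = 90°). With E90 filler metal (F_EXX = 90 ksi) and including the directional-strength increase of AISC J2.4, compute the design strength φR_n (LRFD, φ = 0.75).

φR_n ≈ 80.5 kips

t_e = 0.707 × 0.625 = 0.4419 in; A_we = 0.4419 × 3 = 1.326 in².
Directional factor: 1.0 + 0.5 sin^1.5(90°) = 1.5.
F_nw = 0.6 × 90 × 1.5 = 81 ksi.
φR_n = 0.75 × 81 × 1.326 = 80.53 kips.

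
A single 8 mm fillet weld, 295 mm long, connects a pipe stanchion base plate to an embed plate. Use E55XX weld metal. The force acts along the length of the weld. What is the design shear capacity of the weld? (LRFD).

φR_n ≈ 413 kN

E55XX → F_EXX = 550 MPa.
Effective throat t_e = 0.707 × 8 = 5.656 mm.
Total length L = 295 mm; A_we = 5.656 × 295 = 1669 mm².
F_nw = 0.6 F_EXX = 0.6 × 550 = 330 MPa.
φR_n = 0.75 × 330 × 1669 × 10⁻³ = 413 kN.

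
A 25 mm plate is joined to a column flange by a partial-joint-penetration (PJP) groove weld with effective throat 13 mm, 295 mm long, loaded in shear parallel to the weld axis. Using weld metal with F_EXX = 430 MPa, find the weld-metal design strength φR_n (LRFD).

φR_n ≈ 742 kN

Effective throat (given) t_e = 13 mm.
A_we = 13 × 295 = 3835 mm².
F_nw = 0.6 F_EXX = 258 MPa.
φR_n = 0.75 × 258 × 3835 × 10⁻³ = 742.1 kN.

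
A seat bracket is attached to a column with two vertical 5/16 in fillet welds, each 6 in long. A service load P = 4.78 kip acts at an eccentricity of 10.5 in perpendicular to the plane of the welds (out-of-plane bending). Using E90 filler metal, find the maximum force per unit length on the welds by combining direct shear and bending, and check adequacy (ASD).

E90XX → F_EXX = 90 ksi.
L_w = 2 × 6 = 12 in; section modulus (unit throat) S = 2 × L²/6 = 12 in².
Direct shear f_v = P/L_w = 4.78/12 = 0.3983 kip/in.
Moment M = P × e = 4.78 × 10.5 = 50.19 kip·in; bending f_b = M/S = 4.183 kip/in.
f_max = √(f_v² + f_b²) = √(0.3983² + 4.183²) = 4.201 kip/in.
r_n/Ω = (1/2.0) × 0.6 × 90 × (0.707 × 0.3125) = 5.965 kip/in → adequate.

f_max ≈ 4.2 kip/in; adequate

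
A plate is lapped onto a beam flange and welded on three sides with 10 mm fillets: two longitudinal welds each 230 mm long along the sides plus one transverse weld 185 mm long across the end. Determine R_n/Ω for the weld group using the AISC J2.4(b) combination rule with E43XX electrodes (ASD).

R_n/Ω ≈ 610 kN

E43XX → F_EXX = 430 MPa.
t_e = 0.707 × 10 = 7.07 mm.
R_nwl = 0.6 × 430 × 7.07 × 460 × 10⁻³ = 839.1 kN (longitudinal, 2 welds).
R_nwt = 0.6 × 430 × 7.07 × 185 × 10⁻³ = 337.5 kN (transverse, base value).
(i) R_nwl + R_nwt = 1177 kN; (ii) 0.85 R_nwl + 1.5 R_nwt = 1219 kN.
R_n = max = 1219 kN [governs: (ii)]; R_n/Ω = 609.7 kN.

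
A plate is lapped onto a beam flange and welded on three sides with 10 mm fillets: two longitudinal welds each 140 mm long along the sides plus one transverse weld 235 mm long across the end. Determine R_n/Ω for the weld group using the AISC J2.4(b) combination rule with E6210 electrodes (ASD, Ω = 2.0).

R_n/Ω ≈ 777 kN

E62XX → F_EXX = 620 MPa.
t_e = 0.707 × 10 = 7.07 mm.
R_nwl = 0.6 × 620 × 7.07 × 280 × 10⁻³ = 736.4 kN (longitudinal, 2 welds).
R_nwt = 0.6 × 620 × 7.07 × 235 × 10⁻³ = 618.1 kN (transverse, base value).
(i) R_nwl + R_nwt = 1354 kN; (ii) 0.85 R_nwl + 1.5 R_nwt = 1553 kN.
R_n = max = 1553 kN [governs: (ii)]; R_n/Ω = 776.5 kN.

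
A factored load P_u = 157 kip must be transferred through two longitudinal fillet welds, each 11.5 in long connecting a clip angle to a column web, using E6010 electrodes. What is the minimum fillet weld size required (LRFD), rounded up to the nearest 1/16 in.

E60XX → F_EXX = 60 ksi.
Total weld length L = 23 in.
Required throat t_e = P_u / (φ × 0.6 F_EXX × L) = 157 / (0.75 × 0.6 × 60 × 23) = 0.2528 in.
Required leg w = t_e / 0.707 = 0.3576 in → use 3/8 in.

w = 3/8 in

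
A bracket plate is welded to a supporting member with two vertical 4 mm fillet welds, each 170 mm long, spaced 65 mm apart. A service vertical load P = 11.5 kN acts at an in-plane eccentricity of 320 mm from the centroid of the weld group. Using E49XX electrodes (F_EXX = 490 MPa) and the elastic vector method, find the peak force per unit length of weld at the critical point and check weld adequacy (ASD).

f_max ≈ 298 N/mm; adequate

Total weld length L_w = 340 mm. Treat welds as unit-width lines.
Polar moment about centroid: J = 2[d³/12 + d(b/2)²] = 2[170³/12 + 170×32.5²] = 1178000 mm³.
Direct shear f_v = P/L_w = 11.5×10³ / 340 = 33.82 N/mm (vertical).
Torsion M = P·e = 11.5×10³ × 320 = 3680000 N·mm.
Critical point at (x, y) = (32.5, 85) from centroid. f_tx = M·y/J = 265.5 N/mm; f_ty = M·x/J = 101.5 N/mm.
Resultant f_max = √[f_tx² + (f_v + f_ty)²] = √[265.5² + (33.82 + 101.5)²] = 298.1 N/mm.
Capacity per unit length: r_n/Ω = (1/2.0) × 0.6 × 490 × (0.707 × 4) = 415.7 N/mm.
298.1 ≤ 415.7 → adequate.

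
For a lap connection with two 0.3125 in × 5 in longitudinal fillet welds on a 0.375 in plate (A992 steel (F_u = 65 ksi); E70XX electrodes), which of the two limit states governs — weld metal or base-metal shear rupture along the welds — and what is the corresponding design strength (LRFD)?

φR_n ≈ 69.6 kips (weld metal governs)

E70XX → F_EXX = 70 ksi.
t_e = 0.707 × 0.3125 = 0.2209 in; L = 10 in.
Weld metal: φR_n = 0.75 × 0.6 × 70 × 0.2209 × 10 = 69.6 kips.
Base metal (shear rupture): φR_n = 0.75 × 0.6 × 65 × 0.375 × 10 = 109.7 kips.
Governing: weld metal.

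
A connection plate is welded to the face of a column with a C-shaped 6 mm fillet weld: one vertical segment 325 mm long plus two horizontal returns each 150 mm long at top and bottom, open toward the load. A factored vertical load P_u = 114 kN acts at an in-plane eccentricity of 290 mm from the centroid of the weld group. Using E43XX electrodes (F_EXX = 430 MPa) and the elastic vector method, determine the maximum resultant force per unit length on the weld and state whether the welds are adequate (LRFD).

f_max ≈ 659 N/mm; adequate

Total weld length L_w = 625 mm. Treat welds as unit-width lines.
Centroid: x̄ = 2×150×75 / 625 = 36 mm from the vertical weld.
Polar moment about centroid: J = I_x + I_y = [325³/12 + 2×150×162.5²] + [325×36² + 2(150³/12 + 150×39²)] = 12220000 mm³.
Direct shear f_v = P/L_w = 114×10³ / 625 = 182.4 N/mm (vertical).
Torsion M = P·e = 114×10³ × 290 = 33060000 N·mm.
Critical point at (x, y) = (114, 162.5) from centroid. f_tx = M·y/J = 439.5 N/mm; f_ty = M·x/J = 308.4 N/mm.
Resultant f_max = √[f_tx² + (f_v + f_ty)²] = √[439.5² + (182.4 + 308.4)²] = 658.8 N/mm.
Capacity per unit length: φr_n = 0.75 × 0.6 × 430 × (0.707 × 6) = 820.8 N/mm.
658.8 ≤ 820.8 → adequate.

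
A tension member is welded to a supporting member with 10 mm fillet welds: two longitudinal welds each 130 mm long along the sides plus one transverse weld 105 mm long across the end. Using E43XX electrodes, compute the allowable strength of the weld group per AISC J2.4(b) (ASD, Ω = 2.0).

R_n/Ω ≈ 345 kN

E43XX → F_EXX = 430 MPa.
t_e = 0.707 × 10 = 7.07 mm.
R_nwl = 0.6 × 430 × 7.07 × 260 × 10⁻³ = 474.3 kN (longitudinal, 2 welds).
R_nwt = 0.6 × 430 × 7.07 × 105 × 10⁻³ = 191.5 kN (transverse, base value).
(i) R_nwl + R_nwt = 665.8 kN; (ii) 0.85 R_nwl + 1.5 R_nwt = 690.4 kN.
R_n = max = 690.4 kN [governs: (ii)]; R_n/Ω = 345.2 kN.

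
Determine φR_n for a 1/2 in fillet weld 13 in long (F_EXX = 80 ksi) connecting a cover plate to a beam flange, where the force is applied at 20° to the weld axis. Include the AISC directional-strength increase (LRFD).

t_e = 0.707 × 0.5 = 0.3535 in; A_we = 0.3535 × 13 = 4.595 in².
Directional factor: 1.0 + 0.5 sin^1.5(20°) = 1.1.
F_nw = 0.6 × 80 × 1.1 = 52.8 ksi.
φR_n = 0.75 × 52.8 × 4.595 = 182 kip.

φR_n ≈ 182 kip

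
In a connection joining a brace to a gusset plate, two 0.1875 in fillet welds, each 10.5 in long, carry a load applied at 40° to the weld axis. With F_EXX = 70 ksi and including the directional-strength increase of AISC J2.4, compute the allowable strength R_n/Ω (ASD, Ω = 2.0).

t_e = 0.707 × 0.1875 = 0.1326 in; A_we = 0.1326 × 21 = 2.784 in².
Directional factor: 1.0 + 0.5 sin^1.5(40°) = 1.258.
F_nw = 0.6 × 70 × 1.258 = 52.82 ksi.
R_n/Ω = (52.82 × 2.784) / 2.0 = 73.52 kip.

R_n/Ω ≈ 73.5 kip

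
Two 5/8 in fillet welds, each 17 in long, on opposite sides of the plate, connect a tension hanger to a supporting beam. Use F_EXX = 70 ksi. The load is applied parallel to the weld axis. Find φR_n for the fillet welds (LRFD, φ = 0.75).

Effective throat t_e = 0.707 × 0.625 = 0.4419 in.
Total length L = 34 in; A_we = 0.4419 × 34 = 15.02 in².
F_nw = 0.6 F_EXX = 0.6 × 70 = 42 ksi.
φR_n = 0.75 × 42 × 15.02 = 473.2 kips.

φR_n ≈ 473 kips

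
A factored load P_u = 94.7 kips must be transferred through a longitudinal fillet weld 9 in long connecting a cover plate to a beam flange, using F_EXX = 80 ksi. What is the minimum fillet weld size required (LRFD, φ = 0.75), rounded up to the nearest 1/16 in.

w = 7/16 in

Total weld length L = 9 in.
Required throat t_e = P_u / (φ × 0.6 F_EXX × L) = 94.7 / (0.75 × 0.6 × 80 × 9) = 0.2923 in.
Required leg w = t_e / 0.707 = 0.4134 in → use 7/16 in.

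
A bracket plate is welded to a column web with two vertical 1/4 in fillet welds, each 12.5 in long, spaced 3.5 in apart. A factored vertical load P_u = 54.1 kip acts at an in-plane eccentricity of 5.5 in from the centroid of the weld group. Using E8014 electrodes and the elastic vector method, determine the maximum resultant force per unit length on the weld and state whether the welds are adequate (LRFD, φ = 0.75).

f_max ≈ 5.78 kip/in; adequate

E80XX → F_EXX = 80 ksi.
Total weld length L_w = 25 in. Treat welds as unit-width lines.
Polar moment about centroid: J = 2[d³/12 + d(b/2)²] = 2[12.5³/12 + 12.5×1.75²] = 402.1 in³.
Direct shear f_v = P/L_w = 54.1 / 25 = 2.164 kip/in (vertical).
Torsion M = P·e = 54.1 × 5.5 = 297.55 kip·in.
Critical point at (x, y) = (1.75, 6.25) from centroid. f_tx = M·y/J = 4.625 kip/in; f_ty = M·x/J = 1.295 kip/in.
Resultant f_max = √[f_tx² + (f_v + f_ty)²] = √[4.625² + (2.164 + 1.295)²] = 5.776 kip/in.
Capacity per unit length: φr_n = 0.75 × 0.6 × 80 × (0.707 × 0.25) = 6.363 kip/in.
5.776 ≤ 6.363 → adequate.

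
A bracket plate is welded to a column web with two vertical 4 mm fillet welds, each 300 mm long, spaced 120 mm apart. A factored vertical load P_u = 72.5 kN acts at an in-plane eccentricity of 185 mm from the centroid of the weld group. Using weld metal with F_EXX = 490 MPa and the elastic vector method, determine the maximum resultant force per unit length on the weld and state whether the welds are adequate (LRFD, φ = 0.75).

f_max ≈ 387 N/mm; adequate

Total weld length L_w = 600 mm. Treat welds as unit-width lines.
Polar moment about centroid: J = 2[d³/12 + d(b/2)²] = 2[300³/12 + 300×60²] = 6660000 mm³.
Direct shear f_v = P/L_w = 72.5×10³ / 600 = 120.8 N/mm (vertical).
Torsion M = P·e = 72.5×10³ × 185 = 13412000 N·mm.
Critical point at (x, y) = (60, 150) from centroid. f_tx = M·y/J = 302.1 N/mm; f_ty = M·x/J = 120.8 N/mm.
Resultant f_max = √[f_tx² + (f_v + f_ty)²] = √[302.1² + (120.8 + 120.8)²] = 386.9 N/mm.
Capacity per unit length: φr_n = 0.75 × 0.6 × 490 × (0.707 × 4) = 623.6 N/mm.
386.9 ≤ 623.6 → adequate.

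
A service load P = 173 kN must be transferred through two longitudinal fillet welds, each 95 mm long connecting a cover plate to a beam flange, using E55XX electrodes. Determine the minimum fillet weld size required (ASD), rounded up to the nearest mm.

w = 8 mm

E55XX → F_EXX = 550 MPa.
Total weld length L = 190 mm.
Required throat t_e = P × Ω / (0.6 F_EXX × L) = 173 × 2.0 / (0.6 × 550 × 190 × 10⁻³) = 5.518 mm.
Required leg w = t_e / 0.707 = 7.805 mm → use 8 mm.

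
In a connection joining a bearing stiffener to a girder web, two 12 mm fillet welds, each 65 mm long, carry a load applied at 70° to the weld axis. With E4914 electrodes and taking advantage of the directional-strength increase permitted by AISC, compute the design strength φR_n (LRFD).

E49XX → F_EXX = 490 MPa.
t_e = 0.707 × 12 = 8.484 mm; A_we = 8.484 × 130 = 1103 mm².
Directional factor: 1.0 + 0.5 sin^1.5(70°) = 1.455.
F_nw = 0.6 × 490 × 1.455 = 427.9 MPa.
φR_n = 0.75 × 427.9 × 1103 × 10⁻³ = 354 kN.

φR_n ≈ 354 kN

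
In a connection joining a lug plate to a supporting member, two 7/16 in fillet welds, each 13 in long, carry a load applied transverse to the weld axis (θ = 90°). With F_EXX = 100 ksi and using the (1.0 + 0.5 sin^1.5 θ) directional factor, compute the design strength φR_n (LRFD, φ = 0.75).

t_e = 0.707 × 0.4375 = 0.3093 in; A_we = 0.3093 × 26 = 8.042 in².
Directional factor: 1.0 + 0.5 sin^1.5(90°) = 1.5.
F_nw = 0.6 × 100 × 1.5 = 90 ksi.
φR_n = 0.75 × 90 × 8.042 = 542.8 kip.

φR_n ≈ 543 kip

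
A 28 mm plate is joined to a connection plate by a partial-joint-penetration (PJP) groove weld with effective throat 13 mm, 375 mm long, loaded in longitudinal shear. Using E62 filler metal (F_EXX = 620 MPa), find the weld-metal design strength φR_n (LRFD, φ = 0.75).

φR_n ≈ 1360 kN

Effective throat (given) t_e = 13 mm.
A_we = 13 × 375 = 4875 mm².
F_nw = 0.6 F_EXX = 372 MPa.
φR_n = 0.75 × 372 × 4875 × 10⁻³ = 1360 kN.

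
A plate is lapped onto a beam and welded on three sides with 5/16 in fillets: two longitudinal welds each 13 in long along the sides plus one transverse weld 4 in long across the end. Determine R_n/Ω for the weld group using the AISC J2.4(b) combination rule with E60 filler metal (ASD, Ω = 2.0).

E60XX → F_EXX = 60 ksi.
t_e = 0.707 × 0.3125 = 0.2209 in.
R_nwl = 0.6 × 60 × 0.2209 × 26 = 206.8 kips (longitudinal, 2 welds).
R_nwt = 0.6 × 60 × 0.2209 × 4 = 31.81 kips (transverse, base value).
(i) R_nwl + R_nwt = 238.6 kips; (ii) 0.85 R_nwl + 1.5 R_nwt = 223.5 kips.
R_n = max = 238.6 kips [governs: (i)]; R_n/Ω = 119.3 kips.

R_n/Ω ≈ 119 kips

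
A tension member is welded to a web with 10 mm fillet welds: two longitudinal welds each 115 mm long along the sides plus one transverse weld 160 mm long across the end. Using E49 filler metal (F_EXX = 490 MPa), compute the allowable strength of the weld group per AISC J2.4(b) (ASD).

t_e = 0.707 × 10 = 7.07 mm.
R_nwl = 0.6 × 490 × 7.07 × 230 × 10⁻³ = 478.1 kN (longitudinal, 2 welds).
R_nwt = 0.6 × 490 × 7.07 × 160 × 10⁻³ = 332.6 kN (transverse, base value).
(i) R_nwl + R_nwt = 810.6 kN; (ii) 0.85 R_nwl + 1.5 R_nwt = 905.2 kN.
R_n = max = 905.2 kN [governs: (ii)]; R_n/Ω = 452.6 kN.

R_n/Ω ≈ 453 kN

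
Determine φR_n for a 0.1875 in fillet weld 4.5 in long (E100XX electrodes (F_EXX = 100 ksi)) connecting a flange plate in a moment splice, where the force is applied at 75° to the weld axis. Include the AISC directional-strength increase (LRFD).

t_e = 0.707 × 0.1875 = 0.1326 in; A_we = 0.1326 × 4.5 = 0.5965 in².
Directional factor: 1.0 + 0.5 sin^1.5(75°) = 1.475.
F_nw = 0.6 × 100 × 1.475 = 88.48 ksi.
φR_n = 0.75 × 88.48 × 0.5965 = 39.59 kips.

φR_n ≈ 39.6 kips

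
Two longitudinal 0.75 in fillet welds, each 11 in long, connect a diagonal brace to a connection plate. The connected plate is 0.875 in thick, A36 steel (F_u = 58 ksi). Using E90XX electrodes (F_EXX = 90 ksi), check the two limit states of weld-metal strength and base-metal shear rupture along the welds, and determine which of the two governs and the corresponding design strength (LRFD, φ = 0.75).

t_e = 0.707 × 0.75 = 0.5302 in; L = 22 in.
Weld metal: φR_n = 0.75 × 0.6 × 90 × 0.5302 × 22 = 472.5 kip.
Base metal (shear rupture): φR_n = 0.75 × 0.6 × 58 × 0.875 × 22 = 502.4 kip.
Governing: weld metal.

φR_n ≈ 472 kip (weld metal governs)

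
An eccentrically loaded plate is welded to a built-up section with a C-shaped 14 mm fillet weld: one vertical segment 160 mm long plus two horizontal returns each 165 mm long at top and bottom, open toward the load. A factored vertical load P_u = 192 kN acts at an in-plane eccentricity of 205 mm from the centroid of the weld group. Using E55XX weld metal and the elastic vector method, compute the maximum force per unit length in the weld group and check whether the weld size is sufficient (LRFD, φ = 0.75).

f_max ≈ 1690 N/mm; adequate

E55XX → F_EXX = 550 MPa.
Total weld length L_w = 490 mm. Treat welds as unit-width lines.
Centroid: x̄ = 2×165×82.5 / 490 = 55.56 mm from the vertical weld.
Polar moment about centroid: J = I_x + I_y = [160³/12 + 2×165×80²] + [160×55.56² + 2(165³/12 + 165×26.94²)] = 3935000 mm³.
Direct shear f_v = P/L_w = 192×10³ / 490 = 391.8 N/mm (vertical).
Torsion M = P·e = 192×10³ × 205 = 39360000 N·mm.
Critical point at (x, y) = (109.4, 80) from centroid. f_tx = M·y/J = 800.1 N/mm; f_ty = M·x/J = 1095 N/mm.
Resultant f_max = √[f_tx² + (f_v + f_ty)²] = √[800.1² + (391.8 + 1095)²] = 1688 N/mm.
Capacity per unit length: φr_n = 0.75 × 0.6 × 550 × (0.707 × 14) = 2450 N/mm.
1688 ≤ 2450 → adequate.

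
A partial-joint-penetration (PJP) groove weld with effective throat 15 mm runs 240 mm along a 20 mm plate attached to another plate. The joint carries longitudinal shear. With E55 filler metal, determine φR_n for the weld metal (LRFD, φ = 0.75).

E55XX → F_EXX = 550 MPa.
Effective throat (given) t_e = 15 mm.
A_we = 15 × 240 = 3600 mm².
F_nw = 0.6 F_EXX = 330 MPa.
φR_n = 0.75 × 330 × 3600 × 10⁻³ = 891 kN.

φR_n ≈ 891 kN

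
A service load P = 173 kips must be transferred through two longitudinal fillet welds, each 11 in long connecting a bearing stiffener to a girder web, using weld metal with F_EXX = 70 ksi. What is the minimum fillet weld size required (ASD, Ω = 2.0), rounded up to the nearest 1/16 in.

Total weld length L = 22 in.
Required throat t_e = P × Ω / (0.6 F_EXX × L) = 173 × 2.0 / (0.6 × 70 × 22) = 0.3745 in.
Required leg w = t_e / 0.707 = 0.5296 in → use 9/16 in.

w = 9/16 in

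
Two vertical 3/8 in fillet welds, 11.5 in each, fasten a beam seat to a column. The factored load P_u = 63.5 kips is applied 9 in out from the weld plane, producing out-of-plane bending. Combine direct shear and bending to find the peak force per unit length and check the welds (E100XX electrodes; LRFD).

f_max ≈ 13.3 kip/in; NOT adequate

E100XX → F_EXX = 100 ksi.
L_w = 2 × 11.5 = 23 in; section modulus (unit throat) S = 2 × L²/6 = 44.08 in².
Direct shear f_v = P/L_w = 63.5/23 = 2.761 kip/in.
Moment M = P × e = 63.5 × 9 = 571.5 kip·in; bending f_b = M/S = 12.96 kip/in.
f_max = √(f_v² + f_b²) = √(2.761² + 12.96²) = 13.25 kip/in.
φr_n = 0.75 × 0.6 × 100 × (0.707 × 0.375) = 11.93 kip/in → NOT adequate.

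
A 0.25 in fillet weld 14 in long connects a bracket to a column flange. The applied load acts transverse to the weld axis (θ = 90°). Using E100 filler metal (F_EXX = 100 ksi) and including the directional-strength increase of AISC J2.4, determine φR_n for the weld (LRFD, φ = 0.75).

t_e = 0.707 × 0.25 = 0.1767 in; A_we = 0.1767 × 14 = 2.474 in².
Directional factor: 1.0 + 0.5 sin^1.5(90°) = 1.5.
F_nw = 0.6 × 100 × 1.5 = 90 ksi.
φR_n = 0.75 × 90 × 2.474 = 167 kip.

φR_n ≈ 167 kip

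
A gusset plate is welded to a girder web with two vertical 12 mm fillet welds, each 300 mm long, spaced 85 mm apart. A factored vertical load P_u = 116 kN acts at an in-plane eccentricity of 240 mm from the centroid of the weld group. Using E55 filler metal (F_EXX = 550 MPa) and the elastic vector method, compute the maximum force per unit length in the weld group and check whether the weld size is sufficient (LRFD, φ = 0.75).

f_max ≈ 851 N/mm; adequate

Total weld length L_w = 600 mm. Treat welds as unit-width lines.
Polar moment about centroid: J = 2[d³/12 + d(b/2)²] = 2[300³/12 + 300×42.5²] = 5584000 mm³.
Direct shear f_v = P/L_w = 116×10³ / 600 = 193.3 N/mm (vertical).
Torsion M = P·e = 116×10³ × 240 = 27840000 N·mm.
Critical point at (x, y) = (42.5, 150) from centroid. f_tx = M·y/J = 747.9 N/mm; f_ty = M·x/J = 211.9 N/mm.
Resultant f_max = √[f_tx² + (f_v + f_ty)²] = √[747.9² + (193.3 + 211.9)²] = 850.6 N/mm.
Capacity per unit length: φr_n = 0.75 × 0.6 × 550 × (0.707 × 12) = 2100 N/mm.
850.6 ≤ 2100 → adequate.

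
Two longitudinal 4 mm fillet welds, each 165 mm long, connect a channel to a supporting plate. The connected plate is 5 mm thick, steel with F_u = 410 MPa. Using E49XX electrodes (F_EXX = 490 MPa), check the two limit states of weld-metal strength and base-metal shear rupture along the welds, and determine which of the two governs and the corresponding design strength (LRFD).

t_e = 0.707 × 4 = 2.828 mm; L = 330 mm.
Weld metal: φR_n = 0.75 × 0.6 × 490 × 2.828 × 330 × 10⁻³ = 205.8 kN.
Base metal (shear rupture): φR_n = 0.75 × 0.6 × 410 × 5 × 330 × 10⁻³ = 304.4 kN.
Governing: weld metal.

φR_n ≈ 206 kN (weld metal governs)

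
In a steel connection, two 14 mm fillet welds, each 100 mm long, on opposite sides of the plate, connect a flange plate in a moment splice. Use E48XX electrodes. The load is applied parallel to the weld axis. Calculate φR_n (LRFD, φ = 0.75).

E48XX → F_EXX = 480 MPa.
Effective throat t_e = 0.707 × 14 = 9.898 mm.
Total length L = 200 mm; A_we = 9.898 × 200 = 1980 mm².
F_nw = 0.6 F_EXX = 0.6 × 480 = 288 MPa.
φR_n = 0.75 × 288 × 1980 × 10⁻³ = 427.6 kN.

φR_n ≈ 428 kN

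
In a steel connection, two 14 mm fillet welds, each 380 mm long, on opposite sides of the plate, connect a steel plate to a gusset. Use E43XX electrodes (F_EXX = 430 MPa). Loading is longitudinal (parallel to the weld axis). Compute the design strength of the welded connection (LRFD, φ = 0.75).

φR_n ≈ 1460 kN

Effective throat t_e = 0.707 × 14 = 9.898 mm.
Total length L = 760 mm; A_we = 9.898 × 760 = 7522 mm².
F_nw = 0.6 F_EXX = 0.6 × 430 = 258 MPa.
φR_n = 0.75 × 258 × 7522 × 10⁻³ = 1456 kN.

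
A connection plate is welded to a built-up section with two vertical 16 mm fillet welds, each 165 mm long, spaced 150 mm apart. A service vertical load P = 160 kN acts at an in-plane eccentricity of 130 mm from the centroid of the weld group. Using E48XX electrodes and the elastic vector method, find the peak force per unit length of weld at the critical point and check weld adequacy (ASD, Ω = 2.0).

f_max ≈ 1270 N/mm; adequate

E48XX → F_EXX = 480 MPa.
Total weld length L_w = 330 mm. Treat welds as unit-width lines.
Polar moment about centroid: J = 2[d³/12 + d(b/2)²] = 2[165³/12 + 165×75²] = 2605000 mm³.
Direct shear f_v = P/L_w = 160×10³ / 330 = 484.8 N/mm (vertical).
Torsion M = P·e = 160×10³ × 130 = 20800000 N·mm.
Critical point at (x, y) = (75, 82.5) from centroid. f_tx = M·y/J = 658.7 N/mm; f_ty = M·x/J = 598.9 N/mm.
Resultant f_max = √[f_tx² + (f_v + f_ty)²] = √[658.7² + (484.8 + 598.9)²] = 1268 N/mm.
Capacity per unit length: r_n/Ω = (1/2.0) × 0.6 × 480 × (0.707 × 16) = 1629 N/mm.
1268 ≤ 1629 → adequate.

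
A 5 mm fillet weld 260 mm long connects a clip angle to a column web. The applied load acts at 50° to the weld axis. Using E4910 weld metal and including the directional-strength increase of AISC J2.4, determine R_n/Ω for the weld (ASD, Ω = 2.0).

E49XX → F_EXX = 490 MPa.
t_e = 0.707 × 5 = 3.535 mm; A_we = 3.535 × 260 = 919.1 mm².
Directional factor: 1.0 + 0.5 sin^1.5(50°) = 1.335.
F_nw = 0.6 × 490 × 1.335 = 392.6 MPa.
R_n/Ω = (392.6 × 919.1) / 2.0 × 10⁻³ = 180.4 kN.

R_n/Ω ≈ 180 kN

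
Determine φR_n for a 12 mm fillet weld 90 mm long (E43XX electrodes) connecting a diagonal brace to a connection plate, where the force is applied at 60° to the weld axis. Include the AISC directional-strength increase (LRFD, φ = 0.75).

E43XX → F_EXX = 430 MPa.
t_e = 0.707 × 12 = 8.484 mm; A_we = 8.484 × 90 = 763.6 mm².
Directional factor: 1.0 + 0.5 sin^1.5(60°) = 1.403.
F_nw = 0.6 × 430 × 1.403 = 362 MPa.
φR_n = 0.75 × 362 × 763.6 × 10⁻³ = 207.3 kN.

φR_n ≈ 207 kN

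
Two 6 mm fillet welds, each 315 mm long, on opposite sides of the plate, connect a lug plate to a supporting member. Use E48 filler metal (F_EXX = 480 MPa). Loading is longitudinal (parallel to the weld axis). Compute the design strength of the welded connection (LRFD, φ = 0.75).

φR_n ≈ 577 kN

Effective throat t_e = 0.707 × 6 = 4.242 mm.
Total length L = 630 mm; A_we = 4.242 × 630 = 2672 mm².
F_nw = 0.6 F_EXX = 0.6 × 480 = 288 MPa.
φR_n = 0.75 × 288 × 2672 × 10⁻³ = 577.3 kN.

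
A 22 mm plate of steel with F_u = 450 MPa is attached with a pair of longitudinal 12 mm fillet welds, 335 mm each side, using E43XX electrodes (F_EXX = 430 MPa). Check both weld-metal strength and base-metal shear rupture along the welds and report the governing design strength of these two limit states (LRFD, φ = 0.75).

φR_n ≈ 1100 kN (weld metal governs)

t_e = 0.707 × 12 = 8.484 mm; L = 670 mm.
Weld metal: φR_n = 0.75 × 0.6 × 430 × 8.484 × 670 × 10⁻³ = 1100 kN.
Base metal (shear rupture): φR_n = 0.75 × 0.6 × 450 × 22 × 670 × 10⁻³ = 2985 kN.
Governing: weld metal.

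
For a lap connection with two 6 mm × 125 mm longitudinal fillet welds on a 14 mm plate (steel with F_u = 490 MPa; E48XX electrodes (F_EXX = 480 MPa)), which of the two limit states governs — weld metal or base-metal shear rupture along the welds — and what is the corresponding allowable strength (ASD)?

t_e = 0.707 × 6 = 4.242 mm; L = 250 mm.
Weld metal: R_n/Ω = (1/2.0) × 0.6 × 480 × 4.242 × 250 × 10⁻³ = 152.7 kN.
Base metal (shear rupture): R_n/Ω = (1/2.0) × 0.6 × 490 × 14 × 250 × 10⁻³ = 514.5 kN.
Governing: weld metal.

R_n/Ω ≈ 153 kN (weld metal governs)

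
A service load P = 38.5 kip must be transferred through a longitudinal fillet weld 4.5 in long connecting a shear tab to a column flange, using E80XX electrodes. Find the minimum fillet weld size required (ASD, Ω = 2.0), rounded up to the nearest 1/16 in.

E80XX → F_EXX = 80 ksi.
Total weld length L = 4.5 in.
Required throat t_e = P × Ω / (0.6 F_EXX × L) = 38.5 × 2.0 / (0.6 × 80 × 4.5) = 0.3565 in.
Required leg w = t_e / 0.707 = 0.5042 in → use 9/16 in.

w = 9/16 in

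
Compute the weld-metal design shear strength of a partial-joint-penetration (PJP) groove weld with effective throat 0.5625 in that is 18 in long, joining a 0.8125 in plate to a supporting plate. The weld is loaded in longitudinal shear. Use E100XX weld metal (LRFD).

φR_n ≈ 456 kips

E100XX → F_EXX = 100 ksi.
Effective throat (given) t_e = 0.5625 in.
A_we = 0.5625 × 18 = 10.12 in².
F_nw = 0.6 F_EXX = 60 ksi.
φR_n = 0.75 × 60 × 10.12 = 455.6 kips.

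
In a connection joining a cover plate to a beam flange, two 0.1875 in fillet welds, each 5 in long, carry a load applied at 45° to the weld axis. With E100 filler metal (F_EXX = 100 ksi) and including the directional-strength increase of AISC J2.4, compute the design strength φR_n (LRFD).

φR_n ≈ 77.4 kip

t_e = 0.707 × 0.1875 = 0.1326 in; A_we = 0.1326 × 10 = 1.326 in².
Directional factor: 1.0 + 0.5 sin^1.5(45°) = 1.297.
F_nw = 0.6 × 100 × 1.297 = 77.84 ksi.
φR_n = 0.75 × 77.84 × 1.326 = 77.39 kip.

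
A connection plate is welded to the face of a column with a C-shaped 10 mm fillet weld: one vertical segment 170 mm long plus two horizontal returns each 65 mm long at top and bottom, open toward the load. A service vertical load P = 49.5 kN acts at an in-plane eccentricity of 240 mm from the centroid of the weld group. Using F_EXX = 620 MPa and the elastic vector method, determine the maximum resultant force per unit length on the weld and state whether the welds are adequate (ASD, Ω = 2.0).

Total weld length L_w = 300 mm. Treat welds as unit-width lines.
Centroid: x̄ = 2×65×32.5 / 300 = 14.08 mm from the vertical weld.
Polar moment about centroid: J = I_x + I_y = [170³/12 + 2×65×85²] + [170×14.08² + 2(65³/12 + 65×18.42²)] = 1472000 mm³.
Direct shear f_v = P/L_w = 49.5×10³ / 300 = 165 N/mm (vertical).
Torsion M = P·e = 49.5×10³ × 240 = 11880000 N·mm.
Critical point at (x, y) = (50.92, 85) from centroid. f_tx = M·y/J = 685.9 N/mm; f_ty = M·x/J = 410.9 N/mm.
Resultant f_max = √[f_tx² + (f_v + f_ty)²] = √[685.9² + (165 + 410.9)²] = 895.6 N/mm.
Capacity per unit length: r_n/Ω = (1/2.0) × 0.6 × 620 × (0.707 × 10) = 1315 N/mm.
895.6 ≤ 1315 → adequate.

f_max ≈ 896 N/mm; adequate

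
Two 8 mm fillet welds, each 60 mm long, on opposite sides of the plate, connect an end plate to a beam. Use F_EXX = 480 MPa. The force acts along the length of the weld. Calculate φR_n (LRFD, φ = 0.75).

φR_n ≈ 147 kN

Effective throat t_e = 0.707 × 8 = 5.656 mm.
Total length L = 120 mm; A_we = 5.656 × 120 = 678.7 mm².
F_nw = 0.6 F_EXX = 0.6 × 480 = 288 MPa.
φR_n = 0.75 × 288 × 678.7 × 10⁻³ = 146.6 kN.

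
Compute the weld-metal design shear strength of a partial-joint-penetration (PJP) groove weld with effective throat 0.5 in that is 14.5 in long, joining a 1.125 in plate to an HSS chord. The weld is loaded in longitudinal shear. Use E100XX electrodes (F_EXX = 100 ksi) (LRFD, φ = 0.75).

Effective throat (given) t_e = 0.5 in.
A_we = 0.5 × 14.5 = 7.25 in².
F_nw = 0.6 F_EXX = 60 ksi.
φR_n = 0.75 × 60 × 7.25 = 326.2 kips.

φR_n ≈ 326 kips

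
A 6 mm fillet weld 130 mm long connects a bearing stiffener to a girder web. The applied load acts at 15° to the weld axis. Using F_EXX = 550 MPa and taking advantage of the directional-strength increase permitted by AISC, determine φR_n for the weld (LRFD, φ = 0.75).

t_e = 0.707 × 6 = 4.242 mm; A_we = 4.242 × 130 = 551.5 mm².
Directional factor: 1.0 + 0.5 sin^1.5(15°) = 1.066.
F_nw = 0.6 × 550 × 1.066 = 351.7 MPa.
φR_n = 0.75 × 351.7 × 551.5 × 10⁻³ = 145.5 kN.

φR_n ≈ 145 kN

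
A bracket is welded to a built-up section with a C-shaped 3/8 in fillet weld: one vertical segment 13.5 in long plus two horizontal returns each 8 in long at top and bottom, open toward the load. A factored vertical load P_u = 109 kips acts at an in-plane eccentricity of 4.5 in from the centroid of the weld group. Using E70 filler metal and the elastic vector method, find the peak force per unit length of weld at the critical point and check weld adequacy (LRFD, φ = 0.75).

f_max ≈ 6.86 kip/in; adequate

E70XX → F_EXX = 70 ksi.
Total weld length L_w = 29.5 in. Treat welds as unit-width lines.
Centroid: x̄ = 2×8×4 / 29.5 = 2.169 in from the vertical weld.
Polar moment about centroid: J = I_x + I_y = [13.5³/12 + 2×8×6.75²] + [13.5×2.169² + 2(8³/12 + 8×1.831²)] = 1137 in³.
Direct shear f_v = P/L_w = 109 / 29.5 = 3.695 kip/in (vertical).
Torsion M = P·e = 109 × 4.5 = 490.5 kip·in.
Critical point at (x, y) = (5.831, 6.75) from centroid. f_tx = M·y/J = 2.913 kip/in; f_ty = M·x/J = 2.516 kip/in.
Resultant f_max = √[f_tx² + (f_v + f_ty)²] = √[2.913² + (3.695 + 2.516)²] = 6.86 kip/in.
Capacity per unit length: φr_n = 0.75 × 0.6 × 70 × (0.707 × 0.375) = 8.351 kip/in.
6.86 ≤ 8.351 → adequate.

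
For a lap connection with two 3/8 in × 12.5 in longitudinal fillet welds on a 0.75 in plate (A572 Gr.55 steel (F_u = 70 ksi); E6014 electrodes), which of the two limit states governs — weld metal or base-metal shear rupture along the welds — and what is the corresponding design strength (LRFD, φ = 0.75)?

E60XX → F_EXX = 60 ksi.
t_e = 0.707 × 0.375 = 0.2651 in; L = 25 in.
Weld metal: φR_n = 0.75 × 0.6 × 60 × 0.2651 × 25 = 179 kip.
Base metal (shear rupture): φR_n = 0.75 × 0.6 × 70 × 0.75 × 25 = 590.6 kip.
Governing: weld metal.

φR_n ≈ 179 kip (weld metal governs)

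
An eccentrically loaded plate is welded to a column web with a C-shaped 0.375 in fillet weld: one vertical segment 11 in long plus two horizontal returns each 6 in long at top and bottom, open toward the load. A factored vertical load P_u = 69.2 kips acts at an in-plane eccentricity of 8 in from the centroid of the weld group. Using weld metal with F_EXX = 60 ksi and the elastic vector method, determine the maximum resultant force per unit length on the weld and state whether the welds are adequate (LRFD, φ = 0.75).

f_max ≈ 9.16 kip/in; NOT adequate

Total weld length L_w = 23 in. Treat welds as unit-width lines.
Centroid: x̄ = 2×6×3 / 23 = 1.565 in from the vertical weld.
Polar moment about centroid: J = I_x + I_y = [11³/12 + 2×6×5.5²] + [11×1.565² + 2(6³/12 + 6×1.435²)] = 561.6 in³.
Direct shear f_v = P/L_w = 69.2 / 23 = 3.009 kip/in (vertical).
Torsion M = P·e = 69.2 × 8 = 553.6 kip·in.
Critical point at (x, y) = (4.435, 5.5) from centroid. f_tx = M·y/J = 5.422 kip/in; f_ty = M·x/J = 4.372 kip/in.
Resultant f_max = √[f_tx² + (f_v + f_ty)²] = √[5.422² + (3.009 + 4.372)²] = 9.158 kip/in.
Capacity per unit length: φr_n = 0.75 × 0.6 × 60 × (0.707 × 0.375) = 7.158 kip/in.
9.158 > 7.158 → NOT adequate.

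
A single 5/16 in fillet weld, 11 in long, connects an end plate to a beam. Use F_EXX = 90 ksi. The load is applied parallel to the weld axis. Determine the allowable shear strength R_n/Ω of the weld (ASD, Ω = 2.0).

R_n/Ω ≈ 65.6 kips

Effective throat t_e = 0.707 × 0.3125 = 0.2209 in.
Total length L = 11 in; A_we = 0.2209 × 11 = 2.43 in².
F_nw = 0.6 F_EXX = 0.6 × 90 = 54 ksi.
R_n = 54 × 2.43 = 131.2 kips; R_n/Ω = 131.2/2.0 = 65.62 kips.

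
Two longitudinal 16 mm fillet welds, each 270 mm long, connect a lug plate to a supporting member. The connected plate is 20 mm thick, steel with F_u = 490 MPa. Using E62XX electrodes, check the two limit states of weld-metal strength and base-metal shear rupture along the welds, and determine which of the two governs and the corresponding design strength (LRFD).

φR_n ≈ 1700 kN (weld metal governs)

E62XX → F_EXX = 620 MPa.
t_e = 0.707 × 16 = 11.31 mm; L = 540 mm.
Weld metal: φR_n = 0.75 × 0.6 × 620 × 11.31 × 540 × 10⁻³ = 1704 kN.
Base metal (shear rupture): φR_n = 0.75 × 0.6 × 490 × 20 × 540 × 10⁻³ = 2381 kN.
Governing: weld metal.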